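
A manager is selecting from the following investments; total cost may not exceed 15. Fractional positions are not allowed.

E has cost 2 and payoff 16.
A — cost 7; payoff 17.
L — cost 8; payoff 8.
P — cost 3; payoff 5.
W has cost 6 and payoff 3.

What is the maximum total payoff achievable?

38

E + A + P: cost 2 + 7 + 3 = 12 ≤ 15, payoff 16 + 17 + 5 = 38.
E + A: cost 2 + 7 = 9 ≤ 15, payoff 16 + 17 = 33.
E + A + W: cost 2 + 7 + 6 = 15 ≤ 15, payoff 16 + 17 + 3 = 36.
Best is E, A, and P with total payoff 38.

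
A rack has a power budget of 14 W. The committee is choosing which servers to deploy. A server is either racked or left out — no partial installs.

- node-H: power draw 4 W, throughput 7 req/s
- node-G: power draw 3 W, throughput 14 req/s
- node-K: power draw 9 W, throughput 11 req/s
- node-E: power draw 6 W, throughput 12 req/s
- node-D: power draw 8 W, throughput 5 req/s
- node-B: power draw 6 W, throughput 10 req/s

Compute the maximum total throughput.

33

Allowing fractional choices, the relaxed optimum would be about 34.7, but servers are indivisible.
node-H + node-G + node-E: power draw 4 + 3 + 6 = 13 ≤ 14, throughput 7 + 14 + 12 = 33.
node-H + node-G + node-B: power draw 4 + 3 + 6 = 13 ≤ 14, throughput 7 + 14 + 10 = 31.
node-G + node-E: power draw 3 + 6 = 9 ≤ 14, throughput 14 + 12 = 26.
Best is node-H, node-G, and node-E with total throughput 33.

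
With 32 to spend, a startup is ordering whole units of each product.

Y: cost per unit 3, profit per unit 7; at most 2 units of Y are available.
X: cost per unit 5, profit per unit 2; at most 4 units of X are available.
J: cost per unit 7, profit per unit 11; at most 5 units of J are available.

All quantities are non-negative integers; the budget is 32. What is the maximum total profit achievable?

51

Y has the best ratio (7/3); taking only Y gives at most 2×7 = 14 (stopped by the supply cap of 2).
Mixing does better — 1×Y and 4×J: cost 31 ≤ 32, profit 1·7 + 4·11 = 51.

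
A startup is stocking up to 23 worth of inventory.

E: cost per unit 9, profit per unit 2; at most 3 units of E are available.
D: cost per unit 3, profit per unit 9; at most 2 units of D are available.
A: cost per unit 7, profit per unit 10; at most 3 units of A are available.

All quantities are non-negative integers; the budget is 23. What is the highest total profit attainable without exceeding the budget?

D has the best ratio (9/3); taking only D gives at most 2×9 = 18 (stopped by the supply cap of 2).
Mixing does better — 2×D and 2×A: cost 20 ≤ 23, profit 2·9 + 2·10 = 38.

38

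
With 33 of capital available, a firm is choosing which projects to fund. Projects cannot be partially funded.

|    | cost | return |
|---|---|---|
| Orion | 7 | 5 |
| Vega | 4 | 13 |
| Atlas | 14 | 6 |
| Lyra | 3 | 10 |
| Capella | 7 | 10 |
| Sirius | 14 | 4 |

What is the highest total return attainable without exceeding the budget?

Orion + Vega + Lyra + Capella: cost 7 + 4 + 3 + 7 = 21 ≤ 33, return 5 + 13 + 10 + 10 = 38.
Vega + Atlas + Lyra + Capella: cost 4 + 14 + 3 + 7 = 28 ≤ 33, return 13 + 6 + 10 + 10 = 39.
Vega + Lyra + Capella + Sirius: cost 4 + 3 + 7 + 14 = 28 ≤ 33, return 13 + 10 + 10 + 4 = 37.
Best is Vega, Atlas, Lyra, and Capella with total return 39.

39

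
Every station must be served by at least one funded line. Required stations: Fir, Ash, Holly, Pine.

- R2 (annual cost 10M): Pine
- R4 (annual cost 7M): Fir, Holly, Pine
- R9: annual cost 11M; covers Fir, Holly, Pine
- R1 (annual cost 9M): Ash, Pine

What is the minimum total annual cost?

This is an integer covering problem.
Choose R4 and R1: together they cover Fir, Ash, Holly, Pine — every station.
Total annual cost: 7 + 9 = 16.
No cover costs less than 16.

16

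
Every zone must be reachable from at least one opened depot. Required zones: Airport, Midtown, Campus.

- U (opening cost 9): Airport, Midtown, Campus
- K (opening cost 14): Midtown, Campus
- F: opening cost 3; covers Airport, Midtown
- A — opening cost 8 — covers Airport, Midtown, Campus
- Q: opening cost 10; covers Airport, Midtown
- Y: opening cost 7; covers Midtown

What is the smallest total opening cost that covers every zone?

This is a weighted set-cover instance.
The greedy cost-per-new-zone heuristic would pick F and A for 11, but a cheaper cover exists.
A alone covers Airport, Midtown, Campus — every zone.
Total opening cost: 8.
No cover costs less than 8.

8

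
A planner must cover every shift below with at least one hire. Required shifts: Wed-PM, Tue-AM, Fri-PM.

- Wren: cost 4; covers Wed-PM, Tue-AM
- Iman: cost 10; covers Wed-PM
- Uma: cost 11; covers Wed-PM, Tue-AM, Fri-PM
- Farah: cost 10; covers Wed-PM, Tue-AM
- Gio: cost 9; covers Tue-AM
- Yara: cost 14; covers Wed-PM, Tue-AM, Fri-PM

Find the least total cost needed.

This is an integer covering problem.
The greedy cost-per-new-shift heuristic would pick Wren and Uma for 15, but a cheaper cover exists.
Uma alone covers Wed-PM, Tue-AM, Fri-PM — every shift.
Total cost: 11.
No cover costs less than 11.

11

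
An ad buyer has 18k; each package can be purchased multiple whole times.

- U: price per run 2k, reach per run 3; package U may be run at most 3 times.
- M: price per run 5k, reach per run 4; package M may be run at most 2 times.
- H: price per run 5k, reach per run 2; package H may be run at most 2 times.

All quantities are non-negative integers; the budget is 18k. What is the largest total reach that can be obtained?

17

U has the best ratio (3/2); taking only U gives at most 3×3 = 9 (stopped by the supply cap of 3).
Mixing does better — 3×U and 2×M: price 16 ≤ 18, reach 3·3 + 2·4 = 17.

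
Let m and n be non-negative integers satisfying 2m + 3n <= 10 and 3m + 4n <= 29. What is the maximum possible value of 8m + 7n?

(m,n)=(5,0): 2·5+3·0=10≤10, 3·5+4·0=15≤29, objective 40.
(m,n)=(4,0): 2·4+3·0=8≤10, 3·4+4·0=12≤29, objective 32.
No feasible integer point exceeds 40.

40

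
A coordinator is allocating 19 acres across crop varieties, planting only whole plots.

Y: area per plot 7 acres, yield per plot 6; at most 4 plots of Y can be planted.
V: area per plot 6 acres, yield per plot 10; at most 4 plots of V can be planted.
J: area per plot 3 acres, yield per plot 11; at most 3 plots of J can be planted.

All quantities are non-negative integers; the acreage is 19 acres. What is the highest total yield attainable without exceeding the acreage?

43

This is a bounded integer knapsack.
Take 1×V and 3×J: area 15 ≤ 19, yield 1·10 + 3·11 = 43.
J has the best ratio (11/3) and is taken to its limit of 3; remaining capacity is filled optimally with the others.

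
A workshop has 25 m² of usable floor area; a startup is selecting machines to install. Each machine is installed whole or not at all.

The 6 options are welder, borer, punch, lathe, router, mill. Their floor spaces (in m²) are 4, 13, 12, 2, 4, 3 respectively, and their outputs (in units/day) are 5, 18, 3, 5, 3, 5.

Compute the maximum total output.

33

Allowing fractional choices, the relaxed optimum would be about 35.2, but machines are indivisible.
welder + borer + lathe + mill: floor space 4 + 13 + 2 + 3 = 22 ≤ 25, output 5 + 18 + 5 + 5 = 33.
welder + borer + lathe + router: floor space 4 + 13 + 2 + 4 = 23 ≤ 25, output 5 + 18 + 5 + 3 = 31.
borer + lathe + router + mill: floor space 13 + 2 + 4 + 3 = 22 ≤ 25, output 18 + 5 + 3 + 5 = 31.
Best is welder, borer, lathe, and mill with total output 33.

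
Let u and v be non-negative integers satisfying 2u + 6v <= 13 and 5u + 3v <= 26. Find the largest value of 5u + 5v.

25

The continuous relaxation peaks at (4.88, 0.542) with value 27.08; rounding to a feasible lattice point costs some objective.
(u,v)=(5,0): 2·5+6·0=10≤13, 5·5+3·0=25≤26, objective 25.
(u,v)=(3,1): 2·3+6·1=12≤13, 5·3+3·1=18≤26, objective 20.
(u,v)=(4,0): 2·4+6·0=8≤13, 5·4+3·0=20≤26, objective 20.
The best lattice point is (5,0), giving 25.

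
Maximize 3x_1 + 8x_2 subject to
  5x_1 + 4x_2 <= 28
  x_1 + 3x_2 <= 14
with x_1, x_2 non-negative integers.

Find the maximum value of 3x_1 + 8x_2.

The continuous relaxation peaks at (2.55, 3.82) with value 38.18; rounding to a feasible lattice point costs some objective.
(x_1,x_2)=(2,4): 5·2+4·4=26≤28, 1·2+3·4=14≤14, objective 38.
(x_1,x_2)=(1,4): 5·1+4·4=21≤28, 1·1+3·4=13≤14, objective 35.
(x_1,x_2)=(3,3): 5·3+4·3=27≤28, 1·3+3·3=12≤14, objective 33.
Maximum is 38 at (x_1,x_2)=(2,4).

38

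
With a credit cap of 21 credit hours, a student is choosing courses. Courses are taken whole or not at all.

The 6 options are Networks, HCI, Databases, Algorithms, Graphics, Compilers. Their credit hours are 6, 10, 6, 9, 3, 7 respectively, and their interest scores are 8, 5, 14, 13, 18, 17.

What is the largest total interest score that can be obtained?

49

Take Databases, Graphics, and Compilers: credit hours 6 + 3 + 7 = 16 ≤ 21, interest score 14 + 18 + 17 = 49.
No other feasible combination does better.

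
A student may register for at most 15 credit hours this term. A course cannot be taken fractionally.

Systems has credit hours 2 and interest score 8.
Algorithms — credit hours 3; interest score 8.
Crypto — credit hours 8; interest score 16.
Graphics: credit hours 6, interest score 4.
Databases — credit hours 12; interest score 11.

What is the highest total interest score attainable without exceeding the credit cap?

Treat it as a binary knapsack problem.
Allowing fractional choices, the relaxed optimum would be about 33.8, but courses are indivisible.
Systems + Crypto: credit hours 2 + 8 = 10 ≤ 15, interest score 8 + 16 = 24.
Systems + Algorithms + Crypto: credit hours 2 + 3 + 8 = 13 ≤ 15, interest score 8 + 8 + 16 = 32.
Algorithms + Crypto: credit hours 3 + 8 = 11 ≤ 15, interest score 8 + 16 = 24.
Best is Systems, Algorithms, and Crypto with total interest score 32.

32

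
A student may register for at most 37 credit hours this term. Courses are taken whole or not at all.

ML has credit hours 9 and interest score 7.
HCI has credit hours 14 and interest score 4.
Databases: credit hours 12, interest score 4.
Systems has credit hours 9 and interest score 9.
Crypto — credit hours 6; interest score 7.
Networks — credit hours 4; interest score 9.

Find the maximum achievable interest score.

32

Allowing fractional choices, the relaxed optimum would be about 35.0, but courses are indivisible.
ML + Systems + Crypto + Networks: credit hours 9 + 9 + 6 + 4 = 28 ≤ 37, interest score 7 + 9 + 7 + 9 = 32.
Databases + Systems + Crypto + Networks: credit hours 12 + 9 + 6 + 4 = 31 ≤ 37, interest score 4 + 9 + 7 + 9 = 29.
HCI + Systems + Crypto + Networks: credit hours 14 + 9 + 6 + 4 = 33 ≤ 37, interest score 4 + 9 + 7 + 9 = 29.
Best is ML, Systems, Crypto, and Networks with total interest score 32.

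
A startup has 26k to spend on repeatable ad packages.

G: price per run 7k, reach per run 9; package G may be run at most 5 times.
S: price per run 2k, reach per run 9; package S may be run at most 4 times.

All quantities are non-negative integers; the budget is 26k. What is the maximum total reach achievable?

1×G and 4×S: price 15 ≤ 26, reach 1·9 + 4·9 = 45.
2×G and 4×S: price 22 ≤ 26, reach 2·9 + 4·9 = 54.
Best is 54.

54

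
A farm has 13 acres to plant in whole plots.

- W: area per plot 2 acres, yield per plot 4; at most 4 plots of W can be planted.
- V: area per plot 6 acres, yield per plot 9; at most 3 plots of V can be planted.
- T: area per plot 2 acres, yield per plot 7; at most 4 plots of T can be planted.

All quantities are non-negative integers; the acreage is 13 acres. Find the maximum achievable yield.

2×W and 4×T: area 12 ≤ 13, yield 2·4 + 4·7 = 36.
3×W and 3×T: area 12 ≤ 13, yield 3·4 + 3·7 = 33.
Best is 36.

36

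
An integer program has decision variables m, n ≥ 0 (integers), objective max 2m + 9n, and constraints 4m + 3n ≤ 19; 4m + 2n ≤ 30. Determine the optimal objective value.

54

(m,n)=(0,6): 4·0+3·6=18≤19, 4·0+2·6=12≤30, objective 54.
(m,n)=(1,5): 4·1+3·5=19≤19, 4·1+2·5=14≤30, objective 47.
Maximum is 54 at (m,n)=(0,6).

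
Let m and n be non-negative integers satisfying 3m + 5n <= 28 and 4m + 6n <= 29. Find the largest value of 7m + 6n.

Relaxing integrality, the LP optimum is 50.75 at (m,n) = (7.25, 0), which is not an integer point.
(m,n)=(7,0): 3·7+5·0=21≤28, 4·7+6·0=28≤29, objective 49.
(m,n)=(6,0): 3·6+5·0=18≤28, 4·6+6·0=24≤29, objective 42.
Maximum is 49 at (m,n)=(7,0).

49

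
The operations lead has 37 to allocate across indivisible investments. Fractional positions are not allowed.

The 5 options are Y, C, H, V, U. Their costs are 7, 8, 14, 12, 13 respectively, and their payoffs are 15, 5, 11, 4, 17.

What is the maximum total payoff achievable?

Allowing fractional choices, the relaxed optimum would be about 44.9, but investments are indivisible.
Y + V + U: cost 7 + 12 + 13 = 32 ≤ 37, payoff 15 + 4 + 17 = 36.
Y + C + U: cost 7 + 8 + 13 = 28 ≤ 37, payoff 15 + 5 + 17 = 37.
Y + H + U: cost 7 + 14 + 13 = 34 ≤ 37, payoff 15 + 11 + 17 = 43.
Best is Y, H, and U with total payoff 43.

43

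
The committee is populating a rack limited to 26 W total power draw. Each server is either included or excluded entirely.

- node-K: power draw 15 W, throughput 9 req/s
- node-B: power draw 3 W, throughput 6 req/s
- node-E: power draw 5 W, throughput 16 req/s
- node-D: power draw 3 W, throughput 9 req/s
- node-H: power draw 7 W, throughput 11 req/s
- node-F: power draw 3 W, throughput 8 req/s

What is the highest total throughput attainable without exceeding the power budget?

This is a 0-1 knapsack instance.
Allowing fractional choices, the relaxed optimum would be about 53.0, but servers are indivisible.
node-E + node-D + node-H + node-F: power draw 5 + 3 + 7 + 3 = 18 ≤ 26, throughput 16 + 9 + 11 + 8 = 44.
node-B + node-E + node-D + node-H + node-F: power draw 3 + 5 + 3 + 7 + 3 = 21 ≤ 26, throughput 6 + 16 + 9 + 11 + 8 = 50.
Best is node-B, node-E, node-D, node-H, and node-F with total throughput 50.

50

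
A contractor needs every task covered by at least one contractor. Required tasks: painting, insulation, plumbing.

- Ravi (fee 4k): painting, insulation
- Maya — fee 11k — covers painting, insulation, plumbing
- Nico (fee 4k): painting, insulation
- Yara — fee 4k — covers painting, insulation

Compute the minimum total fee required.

The greedy cost-per-new-task heuristic would pick Ravi and Maya for 15, but a cheaper cover exists.
Maya alone covers painting, insulation, plumbing — every task.
Total fee: 11.
No cover costs less than 11.

11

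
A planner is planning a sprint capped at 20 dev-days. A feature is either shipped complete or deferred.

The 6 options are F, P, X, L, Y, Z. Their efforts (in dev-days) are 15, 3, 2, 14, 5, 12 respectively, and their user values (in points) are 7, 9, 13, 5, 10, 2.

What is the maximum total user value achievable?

P + X + L: effort 3 + 2 + 14 = 19 ≤ 20, user value 9 + 13 + 5 = 27.
P + X + Y: effort 3 + 2 + 5 = 10 ≤ 20, user value 9 + 13 + 10 = 32.
F + P + X: effort 15 + 3 + 2 = 20 ≤ 20, user value 7 + 9 + 13 = 29.
Best is P, X, and Y with total user value 32.

32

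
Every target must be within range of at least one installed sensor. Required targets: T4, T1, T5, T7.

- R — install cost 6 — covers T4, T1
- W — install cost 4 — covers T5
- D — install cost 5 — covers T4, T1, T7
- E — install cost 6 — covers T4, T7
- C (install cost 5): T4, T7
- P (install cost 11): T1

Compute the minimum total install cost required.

Choose W and D: together they cover T4, T1, T5, T7 — every target.
Total install cost: 4 + 5 = 9.

9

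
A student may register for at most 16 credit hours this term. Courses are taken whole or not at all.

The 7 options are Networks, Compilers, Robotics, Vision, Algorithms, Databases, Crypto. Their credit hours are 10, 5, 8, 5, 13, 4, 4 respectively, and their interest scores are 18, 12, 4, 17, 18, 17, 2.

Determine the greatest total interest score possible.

Allowing fractional choices, the relaxed optimum would be about 49.6, but courses are indivisible.
Vision + Databases + Crypto: credit hours 5 + 4 + 4 = 13 ≤ 16, interest score 17 + 17 + 2 = 36.
Compilers + Vision + Databases: credit hours 5 + 5 + 4 = 14 ≤ 16, interest score 12 + 17 + 17 = 46.
Networks + Databases: credit hours 10 + 4 = 14 ≤ 16, interest score 18 + 17 = 35.
Best is Compilers, Vision, and Databases with total interest score 46.

46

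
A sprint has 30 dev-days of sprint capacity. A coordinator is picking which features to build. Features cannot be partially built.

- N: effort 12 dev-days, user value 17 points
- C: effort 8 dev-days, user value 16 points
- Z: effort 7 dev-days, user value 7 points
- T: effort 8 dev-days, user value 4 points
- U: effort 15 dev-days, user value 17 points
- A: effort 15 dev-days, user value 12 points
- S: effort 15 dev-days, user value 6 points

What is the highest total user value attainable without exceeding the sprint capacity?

40

This is an integer program with binary decision variables.
Allowing fractional choices, the relaxed optimum would be about 44.3, but features are indivisible.
N + C + Z: effort 12 + 8 + 7 = 27 ≤ 30, user value 17 + 16 + 7 = 40.
N + C + T: effort 12 + 8 + 8 = 28 ≤ 30, user value 17 + 16 + 4 = 37.
C + Z + U: effort 8 + 7 + 15 = 30 ≤ 30, user value 16 + 7 + 17 = 40.
The maximum user value is 40; one optimal choice is N, C, and Z.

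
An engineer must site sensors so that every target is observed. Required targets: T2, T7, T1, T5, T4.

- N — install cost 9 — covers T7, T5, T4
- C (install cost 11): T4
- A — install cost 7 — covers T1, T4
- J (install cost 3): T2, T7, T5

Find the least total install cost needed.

Choose A and J: together they cover T2, T7, T1, T5, T4 — every target.
Total install cost: 7 + 3 = 10.

10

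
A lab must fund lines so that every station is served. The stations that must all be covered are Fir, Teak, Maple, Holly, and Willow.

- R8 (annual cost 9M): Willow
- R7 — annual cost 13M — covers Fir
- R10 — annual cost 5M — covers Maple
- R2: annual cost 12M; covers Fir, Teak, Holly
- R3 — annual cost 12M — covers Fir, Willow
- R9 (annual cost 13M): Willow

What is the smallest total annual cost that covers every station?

26

Choose R8, R10, and R2: together they cover Fir, Teak, Maple, Holly, Willow — every station.
Total annual cost: 9 + 5 + 12 = 26.
No cover costs less than 26.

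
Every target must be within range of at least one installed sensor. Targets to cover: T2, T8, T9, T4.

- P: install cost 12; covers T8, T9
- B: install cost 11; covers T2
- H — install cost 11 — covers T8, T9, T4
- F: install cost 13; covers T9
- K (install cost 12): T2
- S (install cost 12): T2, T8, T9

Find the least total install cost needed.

Choose B and H: together they cover T2, T8, T9, T4 — every target.
Total install cost: 11 + 11 = 22.
No cover costs less than 22.

22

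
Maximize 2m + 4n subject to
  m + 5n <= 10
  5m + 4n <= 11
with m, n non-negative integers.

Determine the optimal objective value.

(m,n)=(0,2): 1·0+5·2=10≤10, 5·0+4·2=8≤11, objective 8.
(m,n)=(1,1): 1·1+5·1=6≤10, 5·1+4·1=9≤11, objective 6.
(m,n)=(0,1): 1·0+5·1=5≤10, 5·0+4·1=4≤11, objective 4.
No feasible integer point exceeds 8.

8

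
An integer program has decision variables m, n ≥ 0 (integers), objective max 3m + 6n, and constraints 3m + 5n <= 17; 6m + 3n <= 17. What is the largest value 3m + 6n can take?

The continuous relaxation peaks at (0, 3.4) with value 20.40; rounding to a feasible lattice point costs some objective.
(m,n)=(0,3): 3·0+5·3=15≤17, 6·0+3·3=9≤17, objective 18.
(m,n)=(1,2): 3·1+5·2=13≤17, 6·1+3·2=12≤17, objective 15.
(m,n)=(0,2): 3·0+5·2=10≤17, 6·0+3·2=6≤17, objective 12.
No feasible integer point exceeds 18.

18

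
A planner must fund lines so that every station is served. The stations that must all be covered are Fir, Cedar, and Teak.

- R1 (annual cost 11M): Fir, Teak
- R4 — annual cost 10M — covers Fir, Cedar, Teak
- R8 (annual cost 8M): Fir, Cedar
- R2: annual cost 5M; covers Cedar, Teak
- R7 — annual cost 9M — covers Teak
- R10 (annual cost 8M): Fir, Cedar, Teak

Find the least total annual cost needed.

The greedy cost-per-new-station heuristic would pick R2 and R8 for 13, but a cheaper cover exists.
R10 alone covers Fir, Cedar, Teak — every station.
Total annual cost: 8.
No cover costs less than 8.

8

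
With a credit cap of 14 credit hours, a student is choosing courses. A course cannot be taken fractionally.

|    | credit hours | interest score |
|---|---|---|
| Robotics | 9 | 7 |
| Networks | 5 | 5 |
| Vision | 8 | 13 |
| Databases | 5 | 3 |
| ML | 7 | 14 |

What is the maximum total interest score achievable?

19

Allowing fractional choices, the relaxed optimum would be about 25.4, but courses are indivisible.
Networks + Vision: credit hours 5 + 8 = 13 ≤ 14, interest score 5 + 13 = 18.
Networks + ML: credit hours 5 + 7 = 12 ≤ 14, interest score 5 + 14 = 19.
Databases + ML: credit hours 5 + 7 = 12 ≤ 14, interest score 3 + 14 = 17.
Best is Networks and ML with total interest score 19.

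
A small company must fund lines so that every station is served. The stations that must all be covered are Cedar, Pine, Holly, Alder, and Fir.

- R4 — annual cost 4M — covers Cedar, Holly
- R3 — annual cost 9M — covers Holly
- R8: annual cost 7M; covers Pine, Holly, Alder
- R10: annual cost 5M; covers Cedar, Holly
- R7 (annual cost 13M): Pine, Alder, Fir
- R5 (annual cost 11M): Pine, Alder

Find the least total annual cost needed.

This is an integer covering problem.
The greedy cost-per-new-station heuristic would pick R4, R8, and R7 for 24, but a cheaper cover exists.
Choose R4 and R7: together they cover Cedar, Pine, Holly, Alder, Fir — every station.
Total annual cost: 4 + 13 = 17.
No cover costs less than 17.

17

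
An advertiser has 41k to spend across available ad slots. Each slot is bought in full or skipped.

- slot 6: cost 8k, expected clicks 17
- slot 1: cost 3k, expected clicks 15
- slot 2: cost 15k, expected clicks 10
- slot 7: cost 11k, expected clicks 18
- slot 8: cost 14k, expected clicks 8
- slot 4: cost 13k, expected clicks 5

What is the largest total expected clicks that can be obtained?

60

This is an integer program with binary decision variables.
slot 6 + slot 1 + slot 7 + slot 8: cost 8 + 3 + 11 + 14 = 36 ≤ 41, expected clicks 17 + 15 + 18 + 8 = 58.
slot 6 + slot 1 + slot 2 + slot 7: cost 8 + 3 + 15 + 11 = 37 ≤ 41, expected clicks 17 + 15 + 10 + 18 = 60.
slot 6 + slot 1 + slot 7 + slot 4: cost 8 + 3 + 11 + 13 = 35 ≤ 41, expected clicks 17 + 15 + 18 + 5 = 55.
Best is slot 6, slot 1, slot 2, and slot 7 with total expected clicks 60.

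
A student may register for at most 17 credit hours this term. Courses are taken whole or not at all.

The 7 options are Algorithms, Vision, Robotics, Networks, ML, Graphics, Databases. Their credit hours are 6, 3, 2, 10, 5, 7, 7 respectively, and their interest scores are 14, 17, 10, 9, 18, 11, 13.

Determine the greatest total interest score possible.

Allowing fractional choices, the relaxed optimum would be about 60.9, but courses are indivisible.
Algorithms + Vision + Robotics + ML: credit hours 6 + 3 + 2 + 5 = 16 ≤ 17, interest score 14 + 17 + 10 + 18 = 59.
Vision + Robotics + ML + Databases: credit hours 3 + 2 + 5 + 7 = 17 ≤ 17, interest score 17 + 10 + 18 + 13 = 58.
Best is Algorithms, Vision, Robotics, and ML with total interest score 59.

59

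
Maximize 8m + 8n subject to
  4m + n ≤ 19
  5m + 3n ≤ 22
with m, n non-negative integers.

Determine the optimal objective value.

The continuous relaxation peaks at (0, 7.33) with value 58.67; rounding to a feasible lattice point costs some objective.
(m,n)=(0,7) is feasible, giving 56.
(m,n)=(0,6) is feasible, giving 48.
Maximum is 56 at (m,n)=(0,7).

56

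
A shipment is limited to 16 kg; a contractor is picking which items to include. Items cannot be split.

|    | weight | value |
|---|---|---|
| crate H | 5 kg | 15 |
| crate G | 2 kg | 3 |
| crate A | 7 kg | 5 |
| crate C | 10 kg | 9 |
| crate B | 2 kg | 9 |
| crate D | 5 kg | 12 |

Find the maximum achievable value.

39

crate H + crate B + crate D: weight 5 + 2 + 5 = 12 ≤ 16, value 15 + 9 + 12 = 36.
crate H + crate G + crate B + crate D: weight 5 + 2 + 2 + 5 = 14 ≤ 16, value 15 + 3 + 9 + 12 = 39.
crate H + crate G + crate A + crate B: weight 5 + 2 + 7 + 2 = 16 ≤ 16, value 15 + 3 + 5 + 9 = 32.
Best is crate H, crate G, crate B, and crate D with total value 39.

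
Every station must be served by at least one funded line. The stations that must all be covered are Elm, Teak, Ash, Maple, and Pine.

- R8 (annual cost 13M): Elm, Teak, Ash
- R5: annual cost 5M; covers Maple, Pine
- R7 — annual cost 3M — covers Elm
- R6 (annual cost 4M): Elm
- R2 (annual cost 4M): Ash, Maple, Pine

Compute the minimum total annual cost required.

The greedy cost-per-new-station heuristic would pick R2, R7, and R8 for 20, but a cheaper cover exists.
Choose R8 and R2: together they cover Elm, Teak, Ash, Maple, Pine — every station.
Total annual cost: 13 + 4 = 17.
No cover costs less than 17.

17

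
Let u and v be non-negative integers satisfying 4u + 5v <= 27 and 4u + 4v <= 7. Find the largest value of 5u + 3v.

5

The continuous relaxation peaks at (1.75, 0) with value 8.75; rounding to a feasible lattice point costs some objective.
(u,v)=(1,0): 4·1+5·0=4≤27, 4·1+4·0=4≤7, objective 5.
(u,v)=(0,1): 4·0+5·1=5≤27, 4·0+4·1=4≤7, objective 3.
(u,v)=(0,0): 4·0+5·0=0≤27, 4·0+4·0=0≤7, objective 0.
The best lattice point is (1,0), giving 5.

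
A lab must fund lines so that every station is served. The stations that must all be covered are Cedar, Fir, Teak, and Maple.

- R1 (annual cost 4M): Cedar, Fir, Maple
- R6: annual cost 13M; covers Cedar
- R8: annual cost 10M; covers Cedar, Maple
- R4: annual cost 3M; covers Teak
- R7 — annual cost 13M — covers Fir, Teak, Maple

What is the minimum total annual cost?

Choose R1 and R4: together they cover Cedar, Fir, Teak, Maple — every station.
Total annual cost: 4 + 3 = 7.
No cover costs less than 7.

7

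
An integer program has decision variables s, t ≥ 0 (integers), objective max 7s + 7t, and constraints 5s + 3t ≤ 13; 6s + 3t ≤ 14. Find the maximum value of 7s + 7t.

The continuous relaxation peaks at (0, 4.33) with value 30.33; rounding to a feasible lattice point costs some objective.
(s,t)=(0,4) is feasible, giving 28.
(s,t)=(0,3) is feasible, giving 21.
The best lattice point is (0,4), giving 28.

28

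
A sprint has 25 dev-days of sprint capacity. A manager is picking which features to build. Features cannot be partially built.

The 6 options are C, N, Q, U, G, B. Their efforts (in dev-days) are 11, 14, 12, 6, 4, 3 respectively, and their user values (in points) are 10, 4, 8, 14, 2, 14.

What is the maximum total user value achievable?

C + U + G + B: effort 11 + 6 + 4 + 3 = 24 ≤ 25, user value 10 + 14 + 2 + 14 = 40.
C + U + B: effort 11 + 6 + 3 = 20 ≤ 25, user value 10 + 14 + 14 = 38.
Best is C, U, G, and B with total user value 40.

40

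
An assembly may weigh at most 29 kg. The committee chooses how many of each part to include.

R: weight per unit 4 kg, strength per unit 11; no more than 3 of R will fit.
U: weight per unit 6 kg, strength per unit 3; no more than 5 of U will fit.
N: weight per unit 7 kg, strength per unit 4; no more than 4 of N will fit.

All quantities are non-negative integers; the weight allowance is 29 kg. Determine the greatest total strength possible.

41

R has the best ratio (11/4); taking only R gives at most 3×11 = 33 (stopped by the supply cap of 3).
Mixing does better — 3×R and 2×N: weight 26 ≤ 29, strength 3·11 + 2·4 = 41.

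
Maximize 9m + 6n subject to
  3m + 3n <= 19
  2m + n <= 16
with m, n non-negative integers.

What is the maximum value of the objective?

(m,n)=(6,0) is feasible, giving 54.
(m,n)=(5,1) is feasible, giving 51.
(m,n)=(5,0) is feasible, giving 45.
No feasible integer point exceeds 54.

54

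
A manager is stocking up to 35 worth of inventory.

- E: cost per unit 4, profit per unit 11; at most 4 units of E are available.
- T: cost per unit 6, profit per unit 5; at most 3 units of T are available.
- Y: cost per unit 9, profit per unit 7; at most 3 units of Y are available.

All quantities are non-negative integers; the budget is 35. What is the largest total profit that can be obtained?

4×E and 3×T: cost 34 ≤ 35, profit 4·11 + 3·5 = 59.
4×E and 2×Y: cost 34 ≤ 35, profit 4·11 + 2·7 = 58.
Best is 59.

59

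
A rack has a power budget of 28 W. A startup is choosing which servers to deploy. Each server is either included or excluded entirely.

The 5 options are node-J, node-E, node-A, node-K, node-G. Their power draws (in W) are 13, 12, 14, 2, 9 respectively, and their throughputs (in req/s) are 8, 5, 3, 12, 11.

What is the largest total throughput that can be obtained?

node-E + node-K + node-G: power draw 12 + 2 + 9 = 23 ≤ 28, throughput 5 + 12 + 11 = 28.
node-A + node-K + node-G: power draw 14 + 2 + 9 = 25 ≤ 28, throughput 3 + 12 + 11 = 26.
node-J + node-K + node-G: power draw 13 + 2 + 9 = 24 ≤ 28, throughput 8 + 12 + 11 = 31.
Best is node-J, node-K, and node-G with total throughput 31.

31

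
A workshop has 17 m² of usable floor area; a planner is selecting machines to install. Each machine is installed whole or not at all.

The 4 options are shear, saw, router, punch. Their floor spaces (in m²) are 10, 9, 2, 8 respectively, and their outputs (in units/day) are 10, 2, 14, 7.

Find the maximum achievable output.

Allowing fractional choices, the relaxed optimum would be about 28.4, but machines are indivisible.
router + punch: floor space 2 + 8 = 10 ≤ 17, output 14 + 7 = 21.
shear + router: floor space 10 + 2 = 12 ≤ 17, output 10 + 14 = 24.
saw + router: floor space 9 + 2 = 11 ≤ 17, output 2 + 14 = 16.
Best is shear and router with total output 24.

24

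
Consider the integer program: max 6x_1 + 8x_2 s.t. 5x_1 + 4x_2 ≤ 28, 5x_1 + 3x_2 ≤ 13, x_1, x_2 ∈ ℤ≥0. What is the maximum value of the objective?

32

(x_1,x_2)=(0,4) is feasible, giving 32.
(x_1,x_2)=(0,3) is feasible, giving 24.
Maximum is 32 at (x_1,x_2)=(0,4).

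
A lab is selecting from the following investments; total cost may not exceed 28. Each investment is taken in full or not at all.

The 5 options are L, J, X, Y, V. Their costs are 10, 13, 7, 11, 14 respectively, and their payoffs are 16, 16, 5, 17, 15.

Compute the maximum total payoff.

Allowing fractional choices, the relaxed optimum would be about 41.6, but investments are indivisible.
J + Y: cost 13 + 11 = 24 ≤ 28, payoff 16 + 17 = 33.
L + X + Y: cost 10 + 7 + 11 = 28 ≤ 28, payoff 16 + 5 + 17 = 38.
L + Y: cost 10 + 11 = 21 ≤ 28, payoff 16 + 17 = 33.
Best is L, X, and Y with total payoff 38.

38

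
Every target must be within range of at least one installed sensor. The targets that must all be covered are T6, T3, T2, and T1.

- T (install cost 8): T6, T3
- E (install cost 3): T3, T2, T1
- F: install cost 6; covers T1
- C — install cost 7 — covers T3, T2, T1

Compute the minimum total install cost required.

Choose T and E: together they cover T6, T3, T2, T1 — every target.
Total install cost: 8 + 3 = 11.

11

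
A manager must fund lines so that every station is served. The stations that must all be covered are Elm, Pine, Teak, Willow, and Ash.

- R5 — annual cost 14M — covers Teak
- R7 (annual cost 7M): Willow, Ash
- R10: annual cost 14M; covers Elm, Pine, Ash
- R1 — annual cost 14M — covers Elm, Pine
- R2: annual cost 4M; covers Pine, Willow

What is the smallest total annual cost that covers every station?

The greedy cost-per-new-station heuristic would pick R2, R7, R5, and R10 for 39, but a cheaper cover exists.
Choose R5, R10, and R2: together they cover Elm, Pine, Teak, Willow, Ash — every station.
Total annual cost: 14 + 14 + 4 = 32.
No cover costs less than 32.

32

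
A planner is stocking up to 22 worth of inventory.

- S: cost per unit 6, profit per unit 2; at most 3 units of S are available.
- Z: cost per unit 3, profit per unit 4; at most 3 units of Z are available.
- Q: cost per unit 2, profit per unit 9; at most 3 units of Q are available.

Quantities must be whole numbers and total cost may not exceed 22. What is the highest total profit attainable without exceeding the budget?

41

Q has the best ratio (9/2); taking only Q gives at most 3×9 = 27 (stopped by the supply cap of 3).
Mixing does better — 1×S, 3×Z, and 3×Q: cost 21 ≤ 22, profit 1·2 + 3·4 + 3·9 = 41.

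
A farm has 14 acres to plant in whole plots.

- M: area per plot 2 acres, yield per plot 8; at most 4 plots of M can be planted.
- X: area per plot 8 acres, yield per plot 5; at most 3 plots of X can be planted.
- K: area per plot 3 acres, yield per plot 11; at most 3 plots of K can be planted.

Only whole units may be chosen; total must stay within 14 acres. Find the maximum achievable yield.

54

This is a bounded integer knapsack.
M has the best ratio (8/2); taking only M gives at most 4×8 = 32 (stopped by the supply cap of 4).
Mixing does better — 4×M and 2×K: area 14 ≤ 14, yield 4·8 + 2·11 = 54.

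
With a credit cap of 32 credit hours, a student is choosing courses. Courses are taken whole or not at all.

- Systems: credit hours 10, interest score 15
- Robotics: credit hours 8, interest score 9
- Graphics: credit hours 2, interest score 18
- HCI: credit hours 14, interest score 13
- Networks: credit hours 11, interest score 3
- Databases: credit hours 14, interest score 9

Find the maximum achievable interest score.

46

Systems + Robotics + Graphics + Networks: credit hours 10 + 8 + 2 + 11 = 31 ≤ 32, interest score 15 + 9 + 18 + 3 = 45.
Systems + Graphics + HCI: credit hours 10 + 2 + 14 = 26 ≤ 32, interest score 15 + 18 + 13 = 46.
Best is Systems, Graphics, and HCI with total interest score 46.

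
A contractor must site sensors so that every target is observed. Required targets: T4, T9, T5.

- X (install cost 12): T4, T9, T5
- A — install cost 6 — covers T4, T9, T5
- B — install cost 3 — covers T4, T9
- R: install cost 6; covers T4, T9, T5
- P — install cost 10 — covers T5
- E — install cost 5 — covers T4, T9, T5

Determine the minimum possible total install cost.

5

E alone covers T4, T9, T5 — every target.
Total install cost: 5.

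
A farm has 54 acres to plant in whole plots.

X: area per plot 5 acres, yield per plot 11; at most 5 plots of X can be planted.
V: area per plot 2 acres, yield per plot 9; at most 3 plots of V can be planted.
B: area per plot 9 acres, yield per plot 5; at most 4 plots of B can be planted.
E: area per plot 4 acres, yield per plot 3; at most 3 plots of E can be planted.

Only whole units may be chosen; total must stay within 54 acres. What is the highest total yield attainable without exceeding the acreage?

96

This is a bounded integer knapsack.
5×X, 3×V, 2×B, and 1×E: area 53 ≤ 54, yield 5·11 + 3·9 + 2·5 + 1·3 = 95.
5×X, 3×V, 1×B, and 3×E: area 52 ≤ 54, yield 5·11 + 3·9 + 1·5 + 3·3 = 96.
Best is 96.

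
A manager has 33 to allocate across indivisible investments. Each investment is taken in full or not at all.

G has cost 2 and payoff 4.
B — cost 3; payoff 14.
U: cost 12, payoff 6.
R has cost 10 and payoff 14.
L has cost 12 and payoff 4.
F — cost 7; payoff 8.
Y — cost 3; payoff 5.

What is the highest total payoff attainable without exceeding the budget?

45

Take G, B, R, F, and Y: cost 2 + 3 + 10 + 7 + 3 = 25 ≤ 33, payoff 4 + 14 + 14 + 8 + 5 = 45.
No other feasible combination does better.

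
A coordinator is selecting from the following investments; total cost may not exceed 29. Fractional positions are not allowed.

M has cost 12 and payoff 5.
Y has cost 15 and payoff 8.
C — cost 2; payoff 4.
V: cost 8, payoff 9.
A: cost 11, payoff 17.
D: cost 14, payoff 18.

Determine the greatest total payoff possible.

39

Allowing fractional choices, the relaxed optimum would be about 41.2, but investments are indivisible.
C + A + D: cost 2 + 11 + 14 = 27 ≤ 29, payoff 4 + 17 + 18 = 39.
C + V + D: cost 2 + 8 + 14 = 24 ≤ 29, payoff 4 + 9 + 18 = 31.
A + D: cost 11 + 14 = 25 ≤ 29, payoff 17 + 18 = 35.
Best is C, A, and D with total payoff 39.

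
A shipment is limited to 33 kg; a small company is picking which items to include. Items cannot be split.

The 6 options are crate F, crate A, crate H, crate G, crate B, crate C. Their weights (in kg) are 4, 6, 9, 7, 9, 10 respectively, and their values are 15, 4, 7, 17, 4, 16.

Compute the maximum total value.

55

Take crate F, crate H, crate G, and crate C: weight 4 + 9 + 7 + 10 = 30 ≤ 33, value 15 + 7 + 17 + 16 = 55.
No other feasible combination does better.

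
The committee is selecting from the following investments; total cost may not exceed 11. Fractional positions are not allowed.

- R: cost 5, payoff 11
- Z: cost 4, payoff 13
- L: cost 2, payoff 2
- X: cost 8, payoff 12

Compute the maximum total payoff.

R + Z: cost 5 + 4 = 9 ≤ 11, payoff 11 + 13 = 24.
R + Z + L: cost 5 + 4 + 2 = 11 ≤ 11, payoff 11 + 13 + 2 = 26.
Best is R, Z, and L with total payoff 26.

26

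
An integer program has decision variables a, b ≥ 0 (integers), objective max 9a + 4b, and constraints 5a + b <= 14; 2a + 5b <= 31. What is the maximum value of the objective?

34

Relaxing integrality, the LP optimum is 37.35 at (a,b) = (1.7, 5.52), which is not an integer point.
(a,b)=(2,4): 5·2+1·4=14≤14, 2·2+5·4=24≤31, objective 34.
(a,b)=(2,3): 5·2+1·3=13≤14, 2·2+5·3=19≤31, objective 30.
(a,b)=(1,5): 5·1+1·5=10≤14, 2·1+5·5=27≤31, objective 29.
No feasible integer point exceeds 34.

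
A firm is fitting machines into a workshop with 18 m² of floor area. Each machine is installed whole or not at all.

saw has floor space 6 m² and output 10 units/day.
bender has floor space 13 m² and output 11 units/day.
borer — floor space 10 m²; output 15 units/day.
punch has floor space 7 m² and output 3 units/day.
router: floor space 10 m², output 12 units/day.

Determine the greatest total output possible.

25

saw + router: floor space 6 + 10 = 16 ≤ 18, output 10 + 12 = 22.
saw + borer: floor space 6 + 10 = 16 ≤ 18, output 10 + 15 = 25.
Best is saw and borer with total output 25.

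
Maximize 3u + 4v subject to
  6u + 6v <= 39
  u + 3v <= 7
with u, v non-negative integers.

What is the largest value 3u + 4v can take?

(u,v)=(6,0) is feasible, giving 18.
(u,v)=(5,0) is feasible, giving 15.
The best lattice point is (6,0), giving 18.

18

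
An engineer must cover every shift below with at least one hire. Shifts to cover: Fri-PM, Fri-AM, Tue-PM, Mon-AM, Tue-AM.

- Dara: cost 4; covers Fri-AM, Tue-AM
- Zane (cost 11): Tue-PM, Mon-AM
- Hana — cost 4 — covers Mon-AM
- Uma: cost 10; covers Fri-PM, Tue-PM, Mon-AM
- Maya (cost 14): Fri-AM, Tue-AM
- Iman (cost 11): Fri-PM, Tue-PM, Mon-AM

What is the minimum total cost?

14

Choose Dara and Uma: together they cover Fri-PM, Fri-AM, Tue-PM, Mon-AM, Tue-AM — every shift.
Total cost: 4 + 10 = 14.
No cover costs less than 14.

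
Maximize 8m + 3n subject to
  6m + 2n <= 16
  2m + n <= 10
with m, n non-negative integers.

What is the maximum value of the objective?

24

(m,n)=(0,8): 6·0+2·8=16≤16, 2·0+1·8=8≤10, objective 24.
(m,n)=(0,7): 6·0+2·7=14≤16, 2·0+1·7=7≤10, objective 21.
No feasible integer point exceeds 24.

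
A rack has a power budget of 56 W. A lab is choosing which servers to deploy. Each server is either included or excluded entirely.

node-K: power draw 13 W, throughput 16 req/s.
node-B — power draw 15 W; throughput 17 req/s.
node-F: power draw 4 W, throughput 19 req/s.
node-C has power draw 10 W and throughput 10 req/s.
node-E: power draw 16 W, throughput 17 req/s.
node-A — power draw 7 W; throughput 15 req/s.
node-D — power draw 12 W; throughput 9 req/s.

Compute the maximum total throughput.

84

Allowing fractional choices, the relaxed optimum would be about 85.0, but servers are indivisible.
node-K + node-B + node-F + node-E + node-A: power draw 13 + 15 + 4 + 16 + 7 = 55 ≤ 56, throughput 16 + 17 + 19 + 17 + 15 = 84.
node-B + node-F + node-C + node-E + node-A: power draw 15 + 4 + 10 + 16 + 7 = 52 ≤ 56, throughput 17 + 19 + 10 + 17 + 15 = 78.
node-K + node-B + node-F + node-C + node-A: power draw 13 + 15 + 4 + 10 + 7 = 49 ≤ 56, throughput 16 + 17 + 19 + 10 + 15 = 77.
Best is node-K, node-B, node-F, node-E, and node-A with total throughput 84.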